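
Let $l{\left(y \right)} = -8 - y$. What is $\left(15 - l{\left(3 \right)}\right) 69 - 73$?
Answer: $1721$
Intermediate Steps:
$\left(15 - l{\left(3 \right)}\right) 69 - 73 = \left(15 - \left(-8 - 3\right)\right) 69 - 73 = \left(15 - -11\right) 69 - 73 = \left(15 + 11\right) 69 - 73 = 26 \cdot 69 - 73 = 1794 - 73 = 1721$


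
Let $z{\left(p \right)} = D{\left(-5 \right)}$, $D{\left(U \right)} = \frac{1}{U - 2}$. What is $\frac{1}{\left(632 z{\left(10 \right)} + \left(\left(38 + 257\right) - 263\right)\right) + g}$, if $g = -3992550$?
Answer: $- \frac{7}{27948258} \approx -2.5046 \cdot 10^{-7}$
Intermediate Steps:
$D{\left(U \right)} = \frac{1}{-2 + U}$
$z{\left(p \right)} = - \frac{1}{7}$ ($z{\left(p \right)} = \frac{1}{-2 - 5} = \frac{1}{-7} = - \frac{1}{7}$)
$\frac{1}{\left(632 z{\left(10 \right)} + \left(\left(38 + 257\right) - 263\right)\right) + g} = \frac{1}{\left(632 \left(- \frac{1}{7}\right) + \left(\left(38 + 257\right) - 263\right)\right) - 3992550} = \frac{1}{\left(- \frac{632}{7} + \left(295 - 263\right)\right) - 3992550} = \frac{1}{\left(- \frac{632}{7} + 32\right) - 3992550} = \frac{1}{- \frac{408}{7} - 3992550} = \frac{1}{- \frac{27948258}{7}} = - \frac{7}{27948258}$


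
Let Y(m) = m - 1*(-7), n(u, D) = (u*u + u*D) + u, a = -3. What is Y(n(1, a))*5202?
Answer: 31212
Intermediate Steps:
n(u, D) = u + u² + D*u (n(u, D) = (u² + D*u) + u = u + u² + D*u)
Y(m) = 7 + m (Y(m) = m + 7 = 7 + m)
Y(n(1, a))*5202 = (7 + 1*(1 - 3 + 1))*5202 = (7 + 1*(-1))*5202 = (7 - 1)*5202 = 6*5202 = 31212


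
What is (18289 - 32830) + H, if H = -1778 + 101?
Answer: -16218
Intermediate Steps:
H = -1677
(18289 - 32830) + H = (18289 - 32830) - 1677 = -14541 - 1677 = -16218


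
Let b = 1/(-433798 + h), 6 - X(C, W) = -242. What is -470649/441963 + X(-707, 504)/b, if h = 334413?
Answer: -3631091557963/147321 ≈ -2.4647e+7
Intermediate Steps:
X(C, W) = 248 (X(C, W) = 6 - 1*(-242) = 6 + 242 = 248)
b = -1/99385 (b = 1/(-433798 + 334413) = 1/(-99385) = -1/99385 ≈ -1.0062e-5)
-470649/441963 + X(-707, 504)/b = -470649/441963 + 248/(-1/99385) = -470649*1/441963 + 248*(-99385) = -156883/147321 - 24647480 = -3631091557963/147321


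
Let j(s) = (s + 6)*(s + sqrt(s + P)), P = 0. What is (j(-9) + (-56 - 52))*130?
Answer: -10530 - 1170*I ≈ -10530.0 - 1170.0*I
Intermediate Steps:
j(s) = (6 + s)*(s + sqrt(s)) (j(s) = (s + 6)*(s + sqrt(s + 0)) = (6 + s)*(s + sqrt(s)))
(j(-9) + (-56 - 52))*130 = (((-9)**2 + (-9)**(3/2) + 6*(-9) + 6*sqrt(-9)) + (-56 - 52))*130 = ((81 - 27*I - 54 + 6*(3*I)) - 108)*130 = ((81 - 27*I - 54 + 18*I) - 108)*130 = ((27 - 9*I) - 108)*130 = (-81 - 9*I)*130 = -10530 - 1170*I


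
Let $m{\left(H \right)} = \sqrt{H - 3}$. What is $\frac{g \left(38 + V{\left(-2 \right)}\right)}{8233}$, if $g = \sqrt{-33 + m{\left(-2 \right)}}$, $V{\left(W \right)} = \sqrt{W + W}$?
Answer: $\frac{2 \sqrt{-33 + i \sqrt{5}} \left(19 + i\right)}{8233} \approx -0.00049851 + 0.026577 i$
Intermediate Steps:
$V{\left(W \right)} = \sqrt{2} \sqrt{W}$ ($V{\left(W \right)} = \sqrt{2 W} = \sqrt{2} \sqrt{W}$)
$m{\left(H \right)} = \sqrt{-3 + H}$
$g = \sqrt{-33 + i \sqrt{5}}$ ($g = \sqrt{-33 + \sqrt{-3 - 2}} = \sqrt{-33 + \sqrt{-5}} = \sqrt{-33 + i \sqrt{5}} \approx 0.19451 + 5.7479 i$)
$\frac{g \left(38 + V{\left(-2 \right)}\right)}{8233} = \frac{\sqrt{-33 + i \sqrt{5}} \left(38 + \sqrt{2} \sqrt{-2}\right)}{8233} = \sqrt{-33 + i \sqrt{5}} \left(38 + \sqrt{2} i \sqrt{2}\right) \frac{1}{8233} = \sqrt{-33 + i \sqrt{5}} \left(38 + 2 i\right) \frac{1}{8233} = \frac{\sqrt{-33 + i \sqrt{5}} \left(38 + 2 i\right)}{8233}$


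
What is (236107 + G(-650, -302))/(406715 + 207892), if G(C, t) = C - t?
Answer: 235759/614607 ≈ 0.38359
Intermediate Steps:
(236107 + G(-650, -302))/(406715 + 207892) = (236107 + (-650 - 1*(-302)))/(406715 + 207892) = (236107 + (-650 + 302))/614607 = (236107 - 348)*(1/614607) = 235759*(1/614607) = 235759/614607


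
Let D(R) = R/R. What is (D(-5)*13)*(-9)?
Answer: -117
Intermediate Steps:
D(R) = 1
(D(-5)*13)*(-9) = (1*13)*(-9) = 13*(-9) = -117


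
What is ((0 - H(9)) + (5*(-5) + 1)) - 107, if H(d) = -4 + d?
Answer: -136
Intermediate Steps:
((0 - H(9)) + (5*(-5) + 1)) - 107 = ((0 - (-4 + 9)) + (5*(-5) + 1)) - 107 = ((0 - 1*5) + (-25 + 1)) - 107 = ((0 - 5) - 24) - 107 = (-5 - 24) - 107 = -29 - 107 = -136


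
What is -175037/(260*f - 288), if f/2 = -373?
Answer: 175037/194248 ≈ 0.90110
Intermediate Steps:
f = -746 (f = 2*(-373) = -746)
-175037/(260*f - 288) = -175037/(260*(-746) - 288) = -175037/(-193960 - 288) = -175037/(-194248) = -175037*(-1/194248) = 175037/194248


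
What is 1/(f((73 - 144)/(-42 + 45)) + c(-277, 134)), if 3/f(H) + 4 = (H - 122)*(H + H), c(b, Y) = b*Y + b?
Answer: -62018/2319163083 ≈ -2.6742e-5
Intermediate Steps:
c(b, Y) = b + Y*b (c(b, Y) = Y*b + b = b + Y*b)
f(H) = 3/(-4 + 2*H*(-122 + H)) (f(H) = 3/(-4 + (H - 122)*(H + H)) = 3/(-4 + (-122 + H)*(2*H)) = 3/(-4 + 2*H*(-122 + H)))
1/(f((73 - 144)/(-42 + 45)) + c(-277, 134)) = 1/(3/(2*(-2 + ((73 - 144)/(-42 + 45))² - 122*(73 - 144)/(-42 + 45))) - 277*(1 + 134)) = 1/(3/(2*(-2 + (-71/3)² - (-8662)/3)) - 277*135) = 1/(3/(2*(-2 + (-71*⅓)² - (-8662)/3)) - 37395) = 1/(3/(2*(-2 + (-71/3)² - 122*(-71/3))) - 37395) = 1/(3/(2*(-2 + 5041/9 + 8662/3)) - 37395) = 1/(3/(2*(31009/9)) - 37395) = 1/((3/2)*(9/31009) - 37395) = 1/(27/62018 - 37395) = 1/(-2319163083/62018) = -62018/2319163083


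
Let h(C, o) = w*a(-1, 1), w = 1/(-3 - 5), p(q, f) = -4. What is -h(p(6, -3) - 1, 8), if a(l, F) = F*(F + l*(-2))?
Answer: 3/8 ≈ 0.37500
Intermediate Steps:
a(l, F) = F*(F - 2*l)
w = -⅛ (w = 1/(-8) = -⅛ ≈ -0.12500)
h(C, o) = -3/8 (h(C, o) = -(1 - 2*(-1))/8 = -(1 + 2)/8 = -3/8)
-h(p(6, -3) - 1, 8) = -1*(-3/8) = 3/8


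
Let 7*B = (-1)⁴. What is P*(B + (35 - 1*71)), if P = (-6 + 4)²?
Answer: -1004/7 ≈ -143.43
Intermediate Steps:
B = ⅐ (B = (⅐)*(-1)⁴ = (⅐)*1 = ⅐ ≈ 0.14286)
P = 4 (P = (-2)² = 4)
P*(B + (35 - 1*71)) = 4*(⅐ + (35 - 1*71)) = 4*(⅐ + (35 - 71)) = 4*(⅐ - 36) = 4*(-251/7) = -1004/7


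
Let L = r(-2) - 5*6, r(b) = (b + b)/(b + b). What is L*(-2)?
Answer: 58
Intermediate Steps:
r(b) = 1 (r(b) = (2*b)/((2*b)) = (2*b)*(1/(2*b)) = 1)
L = -29 (L = 1 - 5*6 = 1 - 30 = -29)
L*(-2) = -29*(-2) = 58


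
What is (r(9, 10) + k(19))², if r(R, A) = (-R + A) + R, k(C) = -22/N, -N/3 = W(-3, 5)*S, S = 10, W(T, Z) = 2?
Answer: 96721/900 ≈ 107.47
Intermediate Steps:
N = -60 (N = -6*10 = -3*20 = -60)
k(C) = 11/30 (k(C) = -22/(-60) = -22*(-1/60) = 11/30)
r(R, A) = A (r(R, A) = (A - R) + R = A)
(r(9, 10) + k(19))² = (10 + 11/30)² = (311/30)² = 96721/900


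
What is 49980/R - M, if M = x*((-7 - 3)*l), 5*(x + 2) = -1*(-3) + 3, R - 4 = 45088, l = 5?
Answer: -438425/11273 ≈ -38.892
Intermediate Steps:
R = 45092 (R = 4 + 45088 = 45092)
x = -⅘ (x = -2 + (-1*(-3) + 3)/5 = -2 + (3 + 3)/5 = -2 + (⅕)*6 = -2 + 6/5 = -⅘ ≈ -0.80000)
M = 40 (M = -4*(-7 - 3)*5/5 = -(-8)*5 = -⅘*(-50) = 40)
49980/R - M = 49980/45092 - 1*40 = 49980*(1/45092) - 40 = 12495/11273 - 40 = -438425/11273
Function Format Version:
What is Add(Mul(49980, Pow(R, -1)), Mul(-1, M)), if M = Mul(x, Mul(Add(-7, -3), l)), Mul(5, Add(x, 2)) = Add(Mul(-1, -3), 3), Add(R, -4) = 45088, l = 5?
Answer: Rational(-438425, 11273) ≈ -38.892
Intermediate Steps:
R = 45092 (R = Add(4, 45088) = 45092)
x = Rational(-4, 5) (x = Add(-2, Mul(Rational(1, 5), Add(Mul(-1, -3), 3))) = Add(-2, Mul(Rational(1, 5), Add(3, 3))) = Add(-2, Mul(Rational(1, 5), 6)) = Add(-2, Rational(6, 5)) = Rational(-4, 5) ≈ -0.80000)
M = 40 (M = Mul(Rational(-4, 5), Mul(Add(-7, -3), 5)) = Mul(Rational(-4, 5), Mul(-10, 5)) = Mul(Rational(-4, 5), -50) = 40)
Add(Mul(49980, Pow(R, -1)), Mul(-1, M)) = Add(Mul(49980, Pow(45092, -1)), Mul(-1, 40)) = Add(Mul(49980, Rational(1, 45092)), -40) = Add(Rational(12495, 11273), -40) = Rational(-438425, 11273)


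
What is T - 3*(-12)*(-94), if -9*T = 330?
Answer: -10262/3 ≈ -3420.7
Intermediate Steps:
T = -110/3 (T = -1/9*330 = -110/3 ≈ -36.667)
T - 3*(-12)*(-94) = -110/3 - 3*(-12)*(-94) = -110/3 + 36*(-94) = -110/3 - 3384 = -10262/3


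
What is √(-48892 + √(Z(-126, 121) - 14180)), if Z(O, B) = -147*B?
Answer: √(-48892 + I*√31967) ≈ 0.4043 + 221.12*I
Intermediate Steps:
√(-48892 + √(Z(-126, 121) - 14180)) = √(-48892 + √(-147*121 - 14180)) = √(-48892 + √(-17787 - 14180)) = √(-48892 + √(-31967)) = √(-48892 + I*√31967)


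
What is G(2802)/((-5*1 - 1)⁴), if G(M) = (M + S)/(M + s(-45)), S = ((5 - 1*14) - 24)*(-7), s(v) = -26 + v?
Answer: 337/393264 ≈ 0.00085693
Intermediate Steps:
S = 231 (S = ((5 - 14) - 24)*(-7) = (-9 - 24)*(-7) = -33*(-7) = 231)
G(M) = (231 + M)/(-71 + M) (G(M) = (M + 231)/(M + (-26 - 45)) = (231 + M)/(M - 71) = (231 + M)/(-71 + M))
G(2802)/((-5*1 - 1)⁴) = ((231 + 2802)/(-71 + 2802))/((-5*1 - 1)⁴) = (3033/2731)/((-5 - 1)⁴) = ((1/2731)*3033)/((-6)⁴) = (3033/2731)/1296 = (3033/2731)*(1/1296) = 337/393264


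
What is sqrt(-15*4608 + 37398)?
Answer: I*sqrt(31722) ≈ 178.11*I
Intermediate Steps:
sqrt(-15*4608 + 37398) = sqrt(-69120 + 37398) = sqrt(-31722) = I*sqrt(31722)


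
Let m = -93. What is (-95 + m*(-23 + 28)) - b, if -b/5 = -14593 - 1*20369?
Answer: -175370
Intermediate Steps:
b = 174810 (b = -5*(-14593 - 1*20369) = -5*(-14593 - 20369) = -5*(-34962) = 174810)
(-95 + m*(-23 + 28)) - b = (-95 - 93*(-23 + 28)) - 1*174810 = (-95 - 93*5) - 174810 = (-95 - 465) - 174810 = -560 - 174810 = -175370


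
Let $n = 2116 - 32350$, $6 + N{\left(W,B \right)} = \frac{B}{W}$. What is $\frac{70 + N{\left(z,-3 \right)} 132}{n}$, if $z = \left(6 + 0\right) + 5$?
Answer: $\frac{379}{15117} \approx 0.025071$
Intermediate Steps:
$z = 11$ ($z = 6 + 5 = 11$)
$N{\left(W,B \right)} = -6 + \frac{B}{W}$
$n = -30234$
$\frac{70 + N{\left(z,-3 \right)} 132}{n} = \frac{70 + \left(-6 - \frac{3}{11}\right) 132}{-30234} = \left(70 + \left(-6 - \frac{3}{11}\right) 132\right) \left(- \frac{1}{30234}\right) = \left(70 - 828\right) \left(- \frac{1}{30234}\right) = \left(-758\right) \left(- \frac{1}{30234}\right) = \frac{379}{15117}$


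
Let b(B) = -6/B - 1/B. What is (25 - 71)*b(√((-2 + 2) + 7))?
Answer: 46*√7 ≈ 121.70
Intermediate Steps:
b(B) = -7/B
(25 - 71)*b(√((-2 + 2) + 7)) = (25 - 71)*(-7/√((-2 + 2) + 7)) = -(-322)/(√(0 + 7)) = -(-322)/(√7) = -(-322)*√7/7 = -(-46)*√7 = 46*√7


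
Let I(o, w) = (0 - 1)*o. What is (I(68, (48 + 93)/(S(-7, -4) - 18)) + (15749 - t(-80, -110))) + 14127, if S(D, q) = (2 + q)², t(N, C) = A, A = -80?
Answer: 29888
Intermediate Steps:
t(N, C) = -80
I(o, w) = -o
(I(68, (48 + 93)/(S(-7, -4) - 18)) + (15749 - t(-80, -110))) + 14127 = (-1*68 + (15749 - 1*(-80))) + 14127 = (-68 + (15749 + 80)) + 14127 = (-68 + 15829) + 14127 = 15761 + 14127 = 29888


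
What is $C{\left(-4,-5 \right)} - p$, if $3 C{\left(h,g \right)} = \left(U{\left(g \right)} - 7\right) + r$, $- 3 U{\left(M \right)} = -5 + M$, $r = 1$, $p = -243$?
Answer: $\frac{2179}{9} \approx 242.11$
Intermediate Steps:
$U{\left(M \right)} = \frac{5}{3} - \frac{M}{3}$ ($U{\left(M \right)} = - \frac{-5 + M}{3} = \frac{5}{3} - \frac{M}{3}$)
$C{\left(h,g \right)} = - \frac{13}{9} - \frac{g}{9}$ ($C{\left(h,g \right)} = \frac{\left(\left(\frac{5}{3} - \frac{g}{3}\right) - 7\right) + 1}{3} = \frac{\left(- \frac{16}{3} - \frac{g}{3}\right) + 1}{3} = \frac{- \frac{13}{3} - \frac{g}{3}}{3} = - \frac{13}{9} - \frac{g}{9}$)
$C{\left(-4,-5 \right)} - p = \left(- \frac{13}{9} - - \frac{5}{9}\right) - -243 = \left(- \frac{13}{9} + \frac{5}{9}\right) + 243 = - \frac{8}{9} + 243 = \frac{2179}{9}$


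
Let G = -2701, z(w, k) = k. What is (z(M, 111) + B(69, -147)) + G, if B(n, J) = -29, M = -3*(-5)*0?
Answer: -2619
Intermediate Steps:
M = 0 (M = 15*0 = 0)
(z(M, 111) + B(69, -147)) + G = (111 - 29) - 2701 = 82 - 2701 = -2619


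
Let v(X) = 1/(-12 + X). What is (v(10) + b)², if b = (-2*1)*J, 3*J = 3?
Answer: 25/4 ≈ 6.2500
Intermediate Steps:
J = 1 (J = (⅓)*3 = 1)
b = -2 (b = -2*1*1 = -2*1 = -2)
(v(10) + b)² = (1/(-12 + 10) - 2)² = (1/(-2) - 2)² = (-½ - 2)² = (-5/2)² = 25/4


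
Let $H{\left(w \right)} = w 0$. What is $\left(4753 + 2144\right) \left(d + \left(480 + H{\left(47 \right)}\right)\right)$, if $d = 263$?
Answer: $5124471$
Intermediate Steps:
$H{\left(w \right)} = 0$
$\left(4753 + 2144\right) \left(d + \left(480 + H{\left(47 \right)}\right)\right) = \left(4753 + 2144\right) \left(263 + \left(480 + 0\right)\right) = 6897 \left(263 + 480\right) = 6897 \cdot 743 = 5124471$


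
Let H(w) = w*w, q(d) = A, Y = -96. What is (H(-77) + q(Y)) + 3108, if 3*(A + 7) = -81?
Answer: 9003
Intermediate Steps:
A = -34 (A = -7 + (1/3)*(-81) = -7 - 27 = -34)
q(d) = -34
H(w) = w**2
(H(-77) + q(Y)) + 3108 = ((-77)**2 - 34) + 3108 = (5929 - 34) + 3108 = 5895 + 3108 = 9003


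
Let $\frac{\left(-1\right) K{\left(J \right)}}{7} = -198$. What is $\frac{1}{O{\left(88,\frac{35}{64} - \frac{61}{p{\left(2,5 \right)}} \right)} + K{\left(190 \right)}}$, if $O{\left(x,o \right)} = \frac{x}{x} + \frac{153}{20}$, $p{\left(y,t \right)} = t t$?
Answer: $\frac{20}{27893} \approx 0.00071703$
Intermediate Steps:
$K{\left(J \right)} = 1386$ ($K{\left(J \right)} = \left(-7\right) \left(-198\right) = 1386$)
$p{\left(y,t \right)} = t^{2}$
$O{\left(x,o \right)} = \frac{173}{20}$ ($O{\left(x,o \right)} = 1 + 153 \cdot \frac{1}{20} = 1 + \frac{153}{20} = \frac{173}{20}$)
$\frac{1}{O{\left(88,\frac{35}{64} - \frac{61}{p{\left(2,5 \right)}} \right)} + K{\left(190 \right)}} = \frac{1}{\frac{173}{20} + 1386} = \frac{1}{\frac{27893}{20}} = \frac{20}{27893}$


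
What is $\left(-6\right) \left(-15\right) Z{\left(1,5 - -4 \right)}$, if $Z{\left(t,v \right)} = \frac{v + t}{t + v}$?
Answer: $90$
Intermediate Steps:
$Z{\left(t,v \right)} = 1$ ($Z{\left(t,v \right)} = \frac{t + v}{t + v} = 1$)
$\left(-6\right) \left(-15\right) Z{\left(1,5 - -4 \right)} = \left(-6\right) \left(-15\right) 1 = 90 \cdot 1 = 90$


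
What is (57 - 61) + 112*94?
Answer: 10524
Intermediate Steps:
(57 - 61) + 112*94 = -4 + 10528 = 10524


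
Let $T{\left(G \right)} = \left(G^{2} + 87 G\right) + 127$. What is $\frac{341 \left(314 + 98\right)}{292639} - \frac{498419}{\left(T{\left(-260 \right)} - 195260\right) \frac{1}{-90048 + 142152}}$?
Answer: $\frac{2533248589650780}{14646874589} \approx 1.7296 \cdot 10^{5}$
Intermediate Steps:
$T{\left(G \right)} = 127 + G^{2} + 87 G$
$\frac{341 \left(314 + 98\right)}{292639} - \frac{498419}{\left(T{\left(-260 \right)} - 195260\right) \frac{1}{-90048 + 142152}} = \frac{341 \left(314 + 98\right)}{292639} - \frac{498419}{\left(\left(127 + \left(-260\right)^{2} + 87 \left(-260\right)\right) - 195260\right) \frac{1}{-90048 + 142152}} = 341 \cdot 412 \cdot \frac{1}{292639} - \frac{498419}{\left(\left(127 + 67600 - 22620\right) - 195260\right) \frac{1}{52104}} = 140492 \cdot \frac{1}{292639} - \frac{498419}{\left(45107 - 195260\right) \frac{1}{52104}} = \frac{140492}{292639} - \frac{498419}{\left(-150153\right) \frac{1}{52104}} = \frac{140492}{292639} - \frac{498419}{- \frac{50051}{17368}} = \frac{140492}{292639} - - \frac{8656541192}{50051} = \frac{140492}{292639} + \frac{8656541192}{50051} = \frac{2533248589650780}{14646874589}$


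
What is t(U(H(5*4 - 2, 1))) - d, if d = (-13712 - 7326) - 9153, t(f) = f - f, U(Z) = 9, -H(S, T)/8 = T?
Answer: 30191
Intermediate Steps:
H(S, T) = -8*T
t(f) = 0
d = -30191 (d = -21038 - 9153 = -30191)
t(U(H(5*4 - 2, 1))) - d = 0 - 1*(-30191) = 0 + 30191 = 30191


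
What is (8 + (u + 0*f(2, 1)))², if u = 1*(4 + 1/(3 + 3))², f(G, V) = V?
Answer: 833569/1296 ≈ 643.19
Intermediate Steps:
u = 625/36 (u = 1*(4 + 1/6)² = 1*(4 + ⅙)² = 1*(25/6)² = 1*(625/36) = 625/36 ≈ 17.361)
(8 + (u + 0*f(2, 1)))² = (8 + (625/36 + 0*1))² = (8 + (625/36 + 0))² = (8 + 625/36)² = (913/36)² = 833569/1296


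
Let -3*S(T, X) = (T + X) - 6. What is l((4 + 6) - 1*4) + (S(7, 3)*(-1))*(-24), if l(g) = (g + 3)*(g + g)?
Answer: 76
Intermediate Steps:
S(T, X) = 2 - T/3 - X/3 (S(T, X) = -((T + X) - 6)/3 = -(-6 + T + X)/3 = 2 - T/3 - X/3)
l(g) = 2*g*(3 + g) (l(g) = (3 + g)*(2*g) = 2*g*(3 + g))
l((4 + 6) - 1*4) + (S(7, 3)*(-1))*(-24) = 2*((4 + 6) - 1*4)*(3 + ((4 + 6) - 1*4)) + ((2 - ⅓*7 - ⅓*3)*(-1))*(-24) = 2*(10 - 4)*(3 + (10 - 4)) + ((2 - 7/3 - 1)*(-1))*(-24) = 2*6*(3 + 6) - 4/3*(-1)*(-24) = 2*6*9 + (4/3)*(-24) = 108 - 32 = 76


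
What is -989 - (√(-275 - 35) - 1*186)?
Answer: -803 - I*√310 ≈ -803.0 - 17.607*I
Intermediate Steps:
-989 - (√(-275 - 35) - 1*186) = -989 - (√(-310) - 186) = -989 - (I*√310 - 186) = -989 - (-186 + I*√310) = -989 + (186 - I*√310) = -803 - I*√310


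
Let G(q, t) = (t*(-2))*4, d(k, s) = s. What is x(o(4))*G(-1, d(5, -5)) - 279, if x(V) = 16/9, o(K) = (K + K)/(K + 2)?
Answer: -1871/9 ≈ -207.89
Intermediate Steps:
o(K) = 2*K/(2 + K) (o(K) = (2*K)/(2 + K) = 2*K/(2 + K))
G(q, t) = -8*t (G(q, t) = -2*t*4 = -8*t)
x(V) = 16/9 (x(V) = 16*(⅑) = 16/9)
x(o(4))*G(-1, d(5, -5)) - 279 = 16*(-8*(-5))/9 - 279 = (16/9)*40 - 279 = 640/9 - 279 = -1871/9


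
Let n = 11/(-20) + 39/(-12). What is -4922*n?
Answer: 93518/5 ≈ 18704.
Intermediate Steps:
n = -19/5 (n = 11*(-1/20) + 39*(-1/12) = -11/20 - 13/4 = -19/5 ≈ -3.8000)
-4922*n = -4922*(-19/5) = 93518/5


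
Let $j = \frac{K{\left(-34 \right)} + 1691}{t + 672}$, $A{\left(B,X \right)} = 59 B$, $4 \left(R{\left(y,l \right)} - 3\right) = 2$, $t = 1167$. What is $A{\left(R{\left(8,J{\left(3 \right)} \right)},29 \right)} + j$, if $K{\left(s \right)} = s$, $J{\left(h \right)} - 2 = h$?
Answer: $\frac{762821}{3678} \approx 207.4$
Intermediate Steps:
$J{\left(h \right)} = 2 + h$
$R{\left(y,l \right)} = \frac{7}{2}$ ($R{\left(y,l \right)} = 3 + \frac{1}{4} \cdot 2 = 3 + \frac{1}{2} = \frac{7}{2}$)
$j = \frac{1657}{1839}$ ($j = \frac{-34 + 1691}{1167 + 672} = \frac{1657}{1839} \approx 0.90103$)
$A{\left(R{\left(8,J{\left(3 \right)} \right)},29 \right)} + j = 59 \cdot \frac{7}{2} + \frac{1657}{1839} = \frac{413}{2} + \frac{1657}{1839} = \frac{762821}{3678}$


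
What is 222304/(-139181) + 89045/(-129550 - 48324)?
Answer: -51935473841/24756681194 ≈ -2.0978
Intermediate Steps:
222304/(-139181) + 89045/(-129550 - 48324) = 222304*(-1/139181) + 89045/(-177874) = -222304/139181 + 89045*(-1/177874) = -222304/139181 - 89045/177874 = -51935473841/24756681194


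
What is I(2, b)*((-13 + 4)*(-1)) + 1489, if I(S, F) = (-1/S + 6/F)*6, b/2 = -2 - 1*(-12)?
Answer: 7391/5 ≈ 1478.2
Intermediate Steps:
b = 20 (b = 2*(-2 - 1*(-12)) = 2*(-2 + 12) = 2*10 = 20)
I(S, F) = -6/S + 36/F
I(2, b)*((-13 + 4)*(-1)) + 1489 = (-6/2 + 36/20)*((-13 + 4)*(-1)) + 1489 = (-6*½ + 36*(1/20))*(-9*(-1)) + 1489 = (-3 + 9/5)*9 + 1489 = -6/5*9 + 1489 = -54/5 + 1489 = 7391/5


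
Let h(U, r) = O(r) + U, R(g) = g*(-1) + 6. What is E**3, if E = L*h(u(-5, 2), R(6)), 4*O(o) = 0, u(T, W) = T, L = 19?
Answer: -857375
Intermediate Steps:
R(g) = 6 - g (R(g) = -g + 6 = 6 - g)
O(o) = 0 (O(o) = (1/4)*0 = 0)
h(U, r) = U (h(U, r) = 0 + U = U)
E = -95 (E = 19*(-5) = -95)
E**3 = (-95)**3 = -857375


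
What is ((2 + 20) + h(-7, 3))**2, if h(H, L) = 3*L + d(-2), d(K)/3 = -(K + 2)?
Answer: 961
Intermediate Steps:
d(K) = -6 - 3*K (d(K) = 3*(-(K + 2)) = 3*(-(2 + K)) = 3*(-2 - K) = -6 - 3*K)
h(H, L) = 3*L (h(H, L) = 3*L + (-6 - 3*(-2)) = 3*L + (-6 + 6) = 3*L + 0 = 3*L)
((2 + 20) + h(-7, 3))**2 = ((2 + 20) + 3*3)**2 = (22 + 9)**2 = 31**2 = 961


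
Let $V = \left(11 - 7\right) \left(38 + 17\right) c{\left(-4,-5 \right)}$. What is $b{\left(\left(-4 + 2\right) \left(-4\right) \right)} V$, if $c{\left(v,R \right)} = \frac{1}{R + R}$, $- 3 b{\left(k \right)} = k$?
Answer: $\frac{176}{3} \approx 58.667$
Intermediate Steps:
$b{\left(k \right)} = - \frac{k}{3}$
$c{\left(v,R \right)} = \frac{1}{2 R}$
$V = -22$ ($V = \left(11 - 7\right) \left(38 + 17\right) \frac{1}{2 \left(-5\right)} = 4 \cdot 55 \cdot \frac{1}{2} \left(- \frac{1}{5}\right) = 220 \left(- \frac{1}{10}\right) = -22$)
$b{\left(\left(-4 + 2\right) \left(-4\right) \right)} V = - \frac{\left(-4 + 2\right) \left(-4\right)}{3} \left(-22\right) = - \frac{\left(-2\right) \left(-4\right)}{3} \left(-22\right) = \left(- \frac{1}{3}\right) 8 \left(-22\right) = \left(- \frac{8}{3}\right) \left(-22\right) = \frac{176}{3}$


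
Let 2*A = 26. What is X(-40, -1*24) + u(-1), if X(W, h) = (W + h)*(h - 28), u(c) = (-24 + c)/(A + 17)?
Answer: 19963/6 ≈ 3327.2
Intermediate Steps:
A = 13 (A = (½)*26 = 13)
u(c) = -⅘ + c/30 (u(c) = (-24 + c)/(13 + 17) = (-24 + c)/30 = (-24 + c)*(1/30) = -⅘ + c/30)
X(W, h) = (-28 + h)*(W + h) (X(W, h) = (W + h)*(-28 + h) = (-28 + h)*(W + h))
X(-40, -1*24) + u(-1) = ((-1*24)² - 28*(-40) - (-28)*24 - (-40)*24) + (-⅘ + (1/30)*(-1)) = ((-24)² + 1120 - 28*(-24) - 40*(-24)) + (-⅘ - 1/30) = (576 + 1120 + 672 + 960) - ⅚ = 3328 - ⅚ = 19963/6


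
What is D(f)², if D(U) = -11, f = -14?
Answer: 121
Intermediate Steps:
D(f)² = (-11)² = 121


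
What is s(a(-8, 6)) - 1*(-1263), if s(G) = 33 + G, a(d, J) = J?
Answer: 1302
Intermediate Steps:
s(a(-8, 6)) - 1*(-1263) = (33 + 6) - 1*(-1263) = 39 + 1263 = 1302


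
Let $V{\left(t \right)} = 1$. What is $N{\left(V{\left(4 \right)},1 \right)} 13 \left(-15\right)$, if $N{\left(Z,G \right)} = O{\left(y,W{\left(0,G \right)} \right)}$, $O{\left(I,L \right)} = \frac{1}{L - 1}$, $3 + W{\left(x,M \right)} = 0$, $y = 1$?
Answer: $\frac{195}{4} \approx 48.75$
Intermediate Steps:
$W{\left(x,M \right)} = -3$ ($W{\left(x,M \right)} = -3 + 0 = -3$)
$O{\left(I,L \right)} = \frac{1}{-1 + L}$
$N{\left(Z,G \right)} = - \frac{1}{4}$ ($N{\left(Z,G \right)} = \frac{1}{-1 - 3} = \frac{1}{-4} = - \frac{1}{4}$)
$N{\left(V{\left(4 \right)},1 \right)} 13 \left(-15\right) = \left(- \frac{1}{4}\right) 13 \left(-15\right) = \left(- \frac{13}{4}\right) \left(-15\right) = \frac{195}{4}$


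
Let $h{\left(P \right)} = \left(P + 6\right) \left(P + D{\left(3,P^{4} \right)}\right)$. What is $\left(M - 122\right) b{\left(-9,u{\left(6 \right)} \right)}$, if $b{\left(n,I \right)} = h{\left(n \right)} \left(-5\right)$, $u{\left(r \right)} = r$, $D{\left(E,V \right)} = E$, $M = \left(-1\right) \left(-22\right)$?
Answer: $9000$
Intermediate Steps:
$M = 22$
$h{\left(P \right)} = \left(3 + P\right) \left(6 + P\right)$ ($h{\left(P \right)} = \left(P + 6\right) \left(P + 3\right) = \left(6 + P\right) \left(3 + P\right) = \left(3 + P\right) \left(6 + P\right)$)
$b{\left(n,I \right)} = -90 - 45 n - 5 n^{2}$ ($b{\left(n,I \right)} = \left(18 + n^{2} + 9 n\right) \left(-5\right) = -90 - 45 n - 5 n^{2}$)
$\left(M - 122\right) b{\left(-9,u{\left(6 \right)} \right)} = \left(22 - 122\right) \left(-90 - -405 - 5 \left(-9\right)^{2}\right) = - 100 \left(-90 + 405 - 405\right) = \left(-100\right) \left(-90\right) = 9000$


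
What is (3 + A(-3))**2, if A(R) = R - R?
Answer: 9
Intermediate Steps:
A(R) = 0
(3 + A(-3))**2 = (3 + 0)**2 = 3**2 = 9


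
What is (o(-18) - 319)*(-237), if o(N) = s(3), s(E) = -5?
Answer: 76788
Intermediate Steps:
o(N) = -5
(o(-18) - 319)*(-237) = (-5 - 319)*(-237) = -324*(-237) = 76788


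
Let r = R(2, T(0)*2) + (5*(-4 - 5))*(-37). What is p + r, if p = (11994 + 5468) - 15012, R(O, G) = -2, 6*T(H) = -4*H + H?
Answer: 4113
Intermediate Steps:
T(H) = -H/2 (T(H) = (-4*H + H)/6 = (-3*H)/6 = -H/2)
r = 1663 (r = -2 + (5*(-4 - 5))*(-37) = -2 + (5*(-9))*(-37) = -2 - 45*(-37) = -2 + 1665 = 1663)
p = 2450 (p = 17462 - 15012 = 2450)
p + r = 2450 + 1663 = 4113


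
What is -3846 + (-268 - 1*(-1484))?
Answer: -2630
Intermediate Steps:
-3846 + (-268 - 1*(-1484)) = -3846 + (-268 + 1484) = -3846 + 1216 = -2630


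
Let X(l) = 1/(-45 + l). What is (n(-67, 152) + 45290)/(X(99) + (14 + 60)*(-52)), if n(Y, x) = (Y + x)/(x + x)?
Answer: -371742615/31584232 ≈ -11.770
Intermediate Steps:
n(Y, x) = (Y + x)/(2*x) (n(Y, x) = (Y + x)/((2*x)) = (Y + x)*(1/(2*x)) = (Y + x)/(2*x))
(n(-67, 152) + 45290)/(X(99) + (14 + 60)*(-52)) = ((½)*(-67 + 152)/152 + 45290)/(1/(-45 + 99) + (14 + 60)*(-52)) = ((½)*(1/152)*85 + 45290)/(1/54 + 74*(-52)) = (85/304 + 45290)/(1/54 - 3848) = 13768245/(304*(-207791/54)) = (13768245/304)*(-54/207791) = -371742615/31584232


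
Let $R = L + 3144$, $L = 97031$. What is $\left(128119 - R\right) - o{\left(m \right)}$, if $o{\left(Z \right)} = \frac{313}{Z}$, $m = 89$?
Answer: $\frac{2486703}{89} \approx 27940.0$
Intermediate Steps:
$R = 100175$ ($R = 97031 + 3144 = 100175$)
$\left(128119 - R\right) - o{\left(m \right)} = \left(128119 - 100175\right) - \frac{313}{89} = \left(128119 - 100175\right) - 313 \cdot \frac{1}{89} = 27944 - \frac{313}{89} = \frac{2486703}{89}$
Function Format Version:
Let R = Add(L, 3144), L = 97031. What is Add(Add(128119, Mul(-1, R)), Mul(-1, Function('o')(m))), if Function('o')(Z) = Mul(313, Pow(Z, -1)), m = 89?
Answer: Rational(2486703, 89) ≈ 27940.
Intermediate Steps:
R = 100175 (R = Add(97031, 3144) = 100175)
Add(Add(128119, Mul(-1, R)), Mul(-1, Function('o')(m))) = Add(Add(128119, Mul(-1, 100175)), Mul(-1, Mul(313, Pow(89, -1)))) = Add(Add(128119, -100175), Mul(-1, Mul(313, Rational(1, 89)))) = Add(27944, Mul(-1, Rational(313, 89))) = Add(27944, Rational(-313, 89)) = Rational(2486703, 89)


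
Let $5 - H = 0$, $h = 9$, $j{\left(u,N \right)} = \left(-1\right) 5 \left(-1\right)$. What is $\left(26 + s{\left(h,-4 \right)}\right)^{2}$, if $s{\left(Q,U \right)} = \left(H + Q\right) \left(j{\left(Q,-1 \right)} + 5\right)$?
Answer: $27556$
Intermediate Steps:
$j{\left(u,N \right)} = 5$ ($j{\left(u,N \right)} = \left(-5\right) \left(-1\right) = 5$)
$H = 5$ ($H = 5 - 0 = 5 + 0 = 5$)
$s{\left(Q,U \right)} = 50 + 10 Q$ ($s{\left(Q,U \right)} = \left(5 + Q\right) \left(5 + 5\right) = \left(5 + Q\right) 10 = 50 + 10 Q$)
$\left(26 + s{\left(h,-4 \right)}\right)^{2} = \left(26 + \left(50 + 10 \cdot 9\right)\right)^{2} = \left(26 + \left(50 + 90\right)\right)^{2} = \left(26 + 140\right)^{2} = 166^{2} = 27556$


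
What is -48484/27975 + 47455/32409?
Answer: -81254777/302213925 ≈ -0.26887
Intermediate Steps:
-48484/27975 + 47455/32409 = -81254777/302213925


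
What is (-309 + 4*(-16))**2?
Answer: 139129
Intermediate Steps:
(-309 + 4*(-16))**2 = (-309 - 64)**2 = (-373)**2 = 139129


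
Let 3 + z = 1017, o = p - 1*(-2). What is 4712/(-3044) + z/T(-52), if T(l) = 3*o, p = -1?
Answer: 256040/761 ≈ 336.45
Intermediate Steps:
o = 1 (o = -1 - 1*(-2) = -1 + 2 = 1)
T(l) = 3 (T(l) = 3*1 = 3)
z = 1014 (z = -3 + 1017 = 1014)
4712/(-3044) + z/T(-52) = 4712/(-3044) + 1014/3 = 4712*(-1/3044) + 1014*(⅓) = -1178/761 + 338 = 256040/761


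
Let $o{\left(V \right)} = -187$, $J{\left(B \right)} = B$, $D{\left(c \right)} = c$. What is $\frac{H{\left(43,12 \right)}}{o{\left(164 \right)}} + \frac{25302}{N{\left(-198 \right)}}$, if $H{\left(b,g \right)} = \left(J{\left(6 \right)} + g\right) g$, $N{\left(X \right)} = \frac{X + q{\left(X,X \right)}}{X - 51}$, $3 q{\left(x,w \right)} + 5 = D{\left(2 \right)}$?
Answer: $\frac{1178094042}{37213} \approx 31658.0$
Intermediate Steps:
$q{\left(x,w \right)} = -1$ ($q{\left(x,w \right)} = - \frac{5}{3} + \frac{1}{3} \cdot 2 = - \frac{5}{3} + \frac{2}{3} = -1$)
$N{\left(X \right)} = \frac{-1 + X}{-51 + X}$ ($N{\left(X \right)} = \frac{X - 1}{X - 51} = \frac{-1 + X}{-51 + X}$)
$H{\left(b,g \right)} = g \left(6 + g\right)$ ($H{\left(b,g \right)} = \left(6 + g\right) g = g \left(6 + g\right)$)
$\frac{H{\left(43,12 \right)}}{o{\left(164 \right)}} + \frac{25302}{N{\left(-198 \right)}} = \frac{12 \left(6 + 12\right)}{-187} + \frac{25302}{\frac{1}{-51 - 198} \left(-1 - 198\right)} = 12 \cdot 18 \left(- \frac{1}{187}\right) + \frac{25302}{\frac{1}{-249} \left(-199\right)} = 216 \left(- \frac{1}{187}\right) + \frac{25302}{\left(- \frac{1}{249}\right) \left(-199\right)} = - \frac{216}{187} + \frac{25302}{\frac{199}{249}} = - \frac{216}{187} + 25302 \cdot \frac{249}{199} = - \frac{216}{187} + \frac{6300198}{199} = \frac{1178094042}{37213}$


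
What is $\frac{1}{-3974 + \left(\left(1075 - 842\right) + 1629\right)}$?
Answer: $- \frac{1}{2112} \approx -0.00047348$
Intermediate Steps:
$\frac{1}{-3974 + \left(\left(1075 - 842\right) + 1629\right)} = \frac{1}{-3974 + \left(233 + 1629\right)} = \frac{1}{-3974 + 1862} = \frac{1}{-2112} = - \frac{1}{2112}$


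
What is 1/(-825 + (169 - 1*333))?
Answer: -1/989 ≈ -0.0010111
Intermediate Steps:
1/(-825 + (169 - 1*333)) = 1/(-825 + (169 - 333)) = 1/(-825 - 164) = 1/(-989) = -1/989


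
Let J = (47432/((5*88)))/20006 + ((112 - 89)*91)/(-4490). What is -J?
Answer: 1478162/3208105 ≈ 0.46076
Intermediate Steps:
J = -1478162/3208105 (J = (47432/440)*(1/20006) + (23*91)*(-1/4490) = (47432*(1/440))*(1/20006) + 2093*(-1/4490) = (539/5)*(1/20006) - 2093/4490 = 77/14290 - 2093/4490 = -1478162/3208105 ≈ -0.46076)
-J = -1*(-1478162/3208105) = 1478162/3208105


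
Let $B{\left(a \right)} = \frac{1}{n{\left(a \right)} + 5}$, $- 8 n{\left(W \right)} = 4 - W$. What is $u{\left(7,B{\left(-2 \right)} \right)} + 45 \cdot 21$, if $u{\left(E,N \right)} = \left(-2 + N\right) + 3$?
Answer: $\frac{16086}{17} \approx 946.24$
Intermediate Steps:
$n{\left(W \right)} = - \frac{1}{2} + \frac{W}{8}$ ($n{\left(W \right)} = - \frac{4 - W}{8} = - \frac{1}{2} + \frac{W}{8}$)
$B{\left(a \right)} = \frac{1}{\frac{9}{2} + \frac{a}{8}}$ ($B{\left(a \right)} = \frac{1}{\left(- \frac{1}{2} + \frac{a}{8}\right) + 5} = \frac{1}{\frac{9}{2} + \frac{a}{8}}$)
$u{\left(E,N \right)} = 1 + N$
$u{\left(7,B{\left(-2 \right)} \right)} + 45 \cdot 21 = \left(1 + \frac{8}{36 - 2}\right) + 45 \cdot 21 = \left(1 + \frac{8}{34}\right) + 945 = \left(1 + 8 \cdot \frac{1}{34}\right) + 945 = \left(1 + \frac{4}{17}\right) + 945 = \frac{21}{17} + 945 = \frac{16086}{17}$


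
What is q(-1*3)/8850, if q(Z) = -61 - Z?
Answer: -29/4425 ≈ -0.0065537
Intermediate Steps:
q(-1*3)/8850 = (-61 - (-1)*3)/8850 = (-61 - 1*(-3))*(1/8850) = (-61 + 3)*(1/8850) = -58*1/8850 = -29/4425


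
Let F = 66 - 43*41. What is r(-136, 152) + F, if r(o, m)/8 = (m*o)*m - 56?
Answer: -25139297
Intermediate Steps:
r(o, m) = -448 + 8*o*m² (r(o, m) = 8*((m*o)*m - 56) = 8*(o*m² - 56) = 8*(-56 + o*m²) = -448 + 8*o*m²)
F = -1697 (F = 66 - 1763 = -1697)
r(-136, 152) + F = (-448 + 8*(-136)*152²) - 1697 = (-448 + 8*(-136)*23104) - 1697 = (-448 - 25137152) - 1697 = -25137600 - 1697 = -25139297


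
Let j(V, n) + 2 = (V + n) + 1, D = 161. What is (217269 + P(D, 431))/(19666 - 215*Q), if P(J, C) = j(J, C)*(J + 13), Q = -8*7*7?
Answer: 320103/103946 ≈ 3.0795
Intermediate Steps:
j(V, n) = -1 + V + n (j(V, n) = -2 + ((V + n) + 1) = -2 + (1 + V + n) = -1 + V + n)
Q = -392 (Q = -56*7 = -392)
P(J, C) = (13 + J)*(-1 + C + J) (P(J, C) = (-1 + J + C)*(J + 13) = (-1 + C + J)*(13 + J) = (13 + J)*(-1 + C + J))
(217269 + P(D, 431))/(19666 - 215*Q) = (217269 + (13 + 161)*(-1 + 431 + 161))/(19666 - 215*(-392)) = (217269 + 174*591)/(19666 + 84280) = (217269 + 102834)/103946 = 320103*(1/103946) = 320103/103946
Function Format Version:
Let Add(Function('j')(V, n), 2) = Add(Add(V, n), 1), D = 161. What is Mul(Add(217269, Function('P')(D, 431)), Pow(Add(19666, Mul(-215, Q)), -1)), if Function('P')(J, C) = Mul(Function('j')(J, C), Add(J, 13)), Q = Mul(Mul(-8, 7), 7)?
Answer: Rational(320103, 103946) ≈ 3.0795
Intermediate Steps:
Function('j')(V, n) = Add(-1, V, n) (Function('j')(V, n) = Add(-2, Add(Add(V, n), 1)) = Add(-2, Add(1, V, n)) = Add(-1, V, n))
Q = -392 (Q = Mul(-56, 7) = -392)
Function('P')(J, C) = Mul(Add(13, J), Add(-1, C, J)) (Function('P')(J, C) = Mul(Add(-1, J, C), Add(J, 13)) = Mul(Add(-1, C, J), Add(13, J)) = Mul(Add(13, J), Add(-1, C, J)))
Mul(Add(217269, Function('P')(D, 431)), Pow(Add(19666, Mul(-215, Q)), -1)) = Mul(Add(217269, Mul(Add(13, 161), Add(-1, 431, 161))), Pow(Add(19666, Mul(-215, -392)), -1)) = Mul(Add(217269, Mul(174, 591)), Pow(Add(19666, 84280), -1)) = Mul(Add(217269, 102834), Pow(103946, -1)) = Mul(320103, Rational(1, 103946)) = Rational(320103, 103946)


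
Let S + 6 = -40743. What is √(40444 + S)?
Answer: I*√305 ≈ 17.464*I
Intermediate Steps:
S = -40749 (S = -6 - 40743 = -40749)
√(40444 + S) = √(40444 - 40749) = √(-305) = I*√305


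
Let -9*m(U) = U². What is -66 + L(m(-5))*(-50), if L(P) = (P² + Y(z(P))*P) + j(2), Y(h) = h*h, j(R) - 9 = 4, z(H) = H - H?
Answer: -89246/81 ≈ -1101.8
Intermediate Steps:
z(H) = 0
m(U) = -U²/9
j(R) = 13 (j(R) = 9 + 4 = 13)
Y(h) = h²
L(P) = 13 + P² (L(P) = (P² + 0²*P) + 13 = (P² + 0*P) + 13 = (P² + 0) + 13 = P² + 13 = 13 + P²)
-66 + L(m(-5))*(-50) = -66 + (13 + (-⅑*(-5)²)²)*(-50) = -66 + (13 + (-⅑*25)²)*(-50) = -66 + (13 + (-25/9)²)*(-50) = -66 + (13 + 625/81)*(-50) = -66 + (1678/81)*(-50) = -66 - 83900/81 = -89246/81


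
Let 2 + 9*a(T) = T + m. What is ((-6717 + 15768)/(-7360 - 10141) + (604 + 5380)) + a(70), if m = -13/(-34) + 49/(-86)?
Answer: 16041866146/2677653 ≈ 5991.0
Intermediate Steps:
m = -137/731 (m = -13*(-1/34) + 49*(-1/86) = 13/34 - 49/86 = -137/731 ≈ -0.18741)
a(T) = -533/2193 + T/9 (a(T) = -2/9 + (T - 137/731)/9 = -2/9 + (-137/731 + T)/9 = -2/9 + (-137/6579 + T/9) = -533/2193 + T/9)
((-6717 + 15768)/(-7360 - 10141) + (604 + 5380)) + a(70) = ((-6717 + 15768)/(-7360 - 10141) + (604 + 5380)) + (-533/2193 + (⅑)*70) = (9051/(-17501) + 5984) + (-533/2193 + 70/9) = (9051*(-1/17501) + 5984) + 49571/6579 = (-9051/17501 + 5984) + 49571/6579 = 104716933/17501 + 49571/6579 = 16041866146/2677653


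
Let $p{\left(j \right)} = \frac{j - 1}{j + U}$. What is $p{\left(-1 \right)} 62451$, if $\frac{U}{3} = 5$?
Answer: $- \frac{62451}{7} \approx -8921.6$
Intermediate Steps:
$U = 15$ ($U = 3 \cdot 5 = 15$)
$p{\left(j \right)} = \frac{-1 + j}{15 + j}$ ($p{\left(j \right)} = \frac{j - 1}{j + 15} = \frac{-1 + j}{15 + j}$)
$p{\left(-1 \right)} 62451 = \frac{-1 - 1}{15 - 1} \cdot 62451 = \frac{1}{14} \left(-2\right) 62451 = \left(- \frac{1}{7}\right) 62451 = - \frac{62451}{7}$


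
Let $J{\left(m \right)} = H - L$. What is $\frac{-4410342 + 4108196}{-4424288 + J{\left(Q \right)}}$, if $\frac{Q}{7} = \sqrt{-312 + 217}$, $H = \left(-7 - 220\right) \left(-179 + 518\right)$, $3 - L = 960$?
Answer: $\frac{151073}{2250142} \approx 0.067139$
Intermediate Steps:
$L = -957$ ($L = 3 - 960 = -957$)
$H = -76953$ ($H = \left(-227\right) 339 = -76953$)
$Q = 7 i \sqrt{95}$ ($Q = 7 \sqrt{-312 + 217} = 7 \sqrt{-95} = 7 i \sqrt{95} \approx 68.228 i$)
$J{\left(m \right)} = -75996$ ($J{\left(m \right)} = -76953 - -957 = -76953 + 957 = -75996$)
$\frac{-4410342 + 4108196}{-4424288 + J{\left(Q \right)}} = \frac{-4410342 + 4108196}{-4424288 - 75996} = - \frac{302146}{-4500284} = \left(-302146\right) \left(- \frac{1}{4500284}\right) = \frac{151073}{2250142}$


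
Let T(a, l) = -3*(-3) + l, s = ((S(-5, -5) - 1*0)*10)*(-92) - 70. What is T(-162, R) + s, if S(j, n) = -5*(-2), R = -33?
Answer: -9294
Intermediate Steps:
S(j, n) = 10
s = -9270 (s = ((10 - 1*0)*10)*(-92) - 70 = ((10 + 0)*10)*(-92) - 70 = (10*10)*(-92) - 70 = 100*(-92) - 70 = -9200 - 70 = -9270)
T(a, l) = 9 + l
T(-162, R) + s = (9 - 33) - 9270 = -24 - 9270 = -9294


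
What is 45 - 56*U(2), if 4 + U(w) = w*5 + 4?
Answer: -515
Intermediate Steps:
U(w) = 5*w (U(w) = -4 + (w*5 + 4) = -4 + (5*w + 4) = -4 + (4 + 5*w) = 5*w)
45 - 56*U(2) = 45 - 280*2 = 45 - 56*10 = 45 - 560 = -515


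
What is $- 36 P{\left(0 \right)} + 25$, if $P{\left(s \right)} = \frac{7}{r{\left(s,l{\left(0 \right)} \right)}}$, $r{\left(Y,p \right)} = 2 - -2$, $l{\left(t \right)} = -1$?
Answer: $-38$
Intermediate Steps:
$r{\left(Y,p \right)} = 4$ ($r{\left(Y,p \right)} = 2 + 2 = 4$)
$P{\left(s \right)} = \frac{7}{4}$
$- 36 P{\left(0 \right)} + 25 = \left(-36\right) \frac{7}{4} + 25 = -63 + 25 = -38$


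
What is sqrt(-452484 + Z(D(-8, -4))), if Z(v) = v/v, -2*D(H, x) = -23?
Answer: I*sqrt(452483) ≈ 672.67*I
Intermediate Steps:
D(H, x) = 23/2 (D(H, x) = -1/2*(-23) = 23/2)
Z(v) = 1
sqrt(-452484 + Z(D(-8, -4))) = sqrt(-452484 + 1) = sqrt(-452483) = I*sqrt(452483)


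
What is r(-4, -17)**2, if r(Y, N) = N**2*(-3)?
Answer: 751689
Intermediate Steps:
r(Y, N) = -3*N**2
r(-4, -17)**2 = (-3*(-17)**2)**2 = (-3*289)**2 = (-867)**2 = 751689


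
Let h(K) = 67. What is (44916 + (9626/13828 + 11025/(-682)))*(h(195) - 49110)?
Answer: -2595865930687628/1178837 ≈ -2.2021e+9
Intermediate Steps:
(44916 + (9626/13828 + 11025/(-682)))*(h(195) - 49110) = (44916 + (9626/13828 + 11025/(-682)))*(67 - 49110) = (44916 + (9626*(1/13828) + 11025*(-1/682)))*(-49043) = (44916 + (4813/6914 - 11025/682))*(-49043) = (44916 - 18236096/1178837)*(-49043) = (52930406596/1178837)*(-49043) = -2595865930687628/1178837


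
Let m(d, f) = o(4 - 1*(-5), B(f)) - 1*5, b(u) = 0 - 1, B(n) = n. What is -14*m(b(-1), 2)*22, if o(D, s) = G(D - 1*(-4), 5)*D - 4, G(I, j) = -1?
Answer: 5544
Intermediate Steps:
b(u) = -1
o(D, s) = -4 - D (o(D, s) = -D - 4 = -4 - D)
m(d, f) = -18 (m(d, f) = (-4 - (4 - 1*(-5))) - 1*5 = (-4 - (4 + 5)) - 5 = (-4 - 1*9) - 5 = (-4 - 9) - 5 = -13 - 5 = -18)
-14*m(b(-1), 2)*22 = -14*(-18)*22 = 252*22 = 5544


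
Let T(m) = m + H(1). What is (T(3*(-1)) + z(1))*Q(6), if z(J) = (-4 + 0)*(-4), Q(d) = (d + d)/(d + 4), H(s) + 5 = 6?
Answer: 84/5 ≈ 16.800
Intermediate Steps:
H(s) = 1 (H(s) = -5 + 6 = 1)
Q(d) = 2*d/(4 + d) (Q(d) = (2*d)/(4 + d) = 2*d/(4 + d))
z(J) = 16 (z(J) = -4*(-4) = 16)
T(m) = 1 + m (T(m) = m + 1 = 1 + m)
(T(3*(-1)) + z(1))*Q(6) = ((1 + 3*(-1)) + 16)*(2*6/(4 + 6)) = ((1 - 3) + 16)*(2*6/10) = (-2 + 16)*(2*6*(⅒)) = 14*(6/5) = 84/5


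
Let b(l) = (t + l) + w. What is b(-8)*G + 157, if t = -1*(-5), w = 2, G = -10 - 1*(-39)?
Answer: 128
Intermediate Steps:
G = 29 (G = -10 + 39 = 29)
t = 5
b(l) = 7 + l (b(l) = (5 + l) + 2 = 7 + l)
b(-8)*G + 157 = (7 - 8)*29 + 157 = -1*29 + 157 = -29 + 157 = 128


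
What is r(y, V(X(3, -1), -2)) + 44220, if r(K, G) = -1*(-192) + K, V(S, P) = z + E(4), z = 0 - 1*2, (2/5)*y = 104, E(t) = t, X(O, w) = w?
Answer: 44672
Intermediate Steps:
y = 260 (y = (5/2)*104 = 260)
z = -2 (z = 0 - 2 = -2)
V(S, P) = 2 (V(S, P) = -2 + 4 = 2)
r(K, G) = 192 + K
r(y, V(X(3, -1), -2)) + 44220 = (192 + 260) + 44220 = 452 + 44220 = 44672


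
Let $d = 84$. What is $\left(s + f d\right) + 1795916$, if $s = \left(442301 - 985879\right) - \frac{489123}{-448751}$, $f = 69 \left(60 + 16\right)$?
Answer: $\frac{759661439457}{448751} \approx 1.6928 \cdot 10^{6}$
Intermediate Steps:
$f = 5244$ ($f = 69 \cdot 76 = 5244$)
$s = - \frac{243930681955}{448751}$ ($s = -543578 - - \frac{489123}{448751} = -543578 + \frac{489123}{448751} = - \frac{243930681955}{448751} \approx -5.4358 \cdot 10^{5}$)
$\left(s + f d\right) + 1795916 = \left(- \frac{243930681955}{448751} + 5244 \cdot 84\right) + 1795916 = \left(- \frac{243930681955}{448751} + 440496\right) + 1795916 = - \frac{46257661459}{448751} + 1795916 = \frac{759661439457}{448751}$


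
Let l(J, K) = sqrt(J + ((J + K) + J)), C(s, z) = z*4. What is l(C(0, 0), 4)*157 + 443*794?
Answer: 352056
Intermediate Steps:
C(s, z) = 4*z
l(J, K) = sqrt(K + 3*J) (l(J, K) = sqrt(J + (K + 2*J)) = sqrt(K + 3*J))
l(C(0, 0), 4)*157 + 443*794 = sqrt(4 + 3*(4*0))*157 + 443*794 = sqrt(4 + 3*0)*157 + 351742 = sqrt(4 + 0)*157 + 351742 = sqrt(4)*157 + 351742 = 2*157 + 351742 = 314 + 351742 = 352056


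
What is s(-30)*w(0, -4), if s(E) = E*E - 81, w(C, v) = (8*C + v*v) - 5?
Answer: 9009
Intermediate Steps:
w(C, v) = -5 + v² + 8*C (w(C, v) = (8*C + v²) - 5 = (v² + 8*C) - 5 = -5 + v² + 8*C)
s(E) = -81 + E² (s(E) = E² - 81 = -81 + E²)
s(-30)*w(0, -4) = (-81 + (-30)²)*(-5 + (-4)² + 8*0) = (-81 + 900)*(-5 + 16 + 0) = 819*11 = 9009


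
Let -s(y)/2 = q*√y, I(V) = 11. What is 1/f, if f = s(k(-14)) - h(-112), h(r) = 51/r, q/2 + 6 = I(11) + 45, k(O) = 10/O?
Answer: 5712/358402601 + 358400*I*√35/358402601 ≈ 1.5937e-5 + 0.005916*I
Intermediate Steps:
q = 100 (q = -12 + 2*(11 + 45) = -12 + 2*56 = -12 + 112 = 100)
s(y) = -200*√y
f = 51/112 - 200*I*√35/7 (f = -200*√10*(I*√14/14) - 51/(-112) = -200*I*√35/7 - 51*(-1)/112 = -200*I*√35/7 - 1*(-51/112) = -200*I*√35/7 + 51/112 = 51/112 - 200*I*√35/7 ≈ 0.45536 - 169.03*I)
1/f = 1/(51/112 - 200*I*√35/7)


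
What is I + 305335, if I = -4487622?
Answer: -4182287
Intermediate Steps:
I + 305335 = -4487622 + 305335 = -4182287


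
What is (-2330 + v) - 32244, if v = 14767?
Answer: -19807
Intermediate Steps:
(-2330 + v) - 32244 = (-2330 + 14767) - 32244 = 12437 - 32244 = -19807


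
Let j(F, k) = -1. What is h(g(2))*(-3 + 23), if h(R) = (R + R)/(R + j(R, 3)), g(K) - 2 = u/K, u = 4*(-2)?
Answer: 80/3 ≈ 26.667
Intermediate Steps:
u = -8
g(K) = 2 - 8/K
h(R) = 2*R/(-1 + R) (h(R) = (R + R)/(R - 1) = (2*R)/(-1 + R) = 2*R/(-1 + R))
h(g(2))*(-3 + 23) = (2*(2 - 8/2)/(-1 + (2 - 8/2)))*(-3 + 23) = (2*(2 - 8*½)/(-1 + (2 - 8*½)))*20 = (2*(2 - 4)/(-1 + (2 - 4)))*20 = (2*(-2)/(-1 - 2))*20 = (2*(-2)/(-3))*20 = (2*(-2)*(-⅓))*20 = (4/3)*20 = 80/3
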